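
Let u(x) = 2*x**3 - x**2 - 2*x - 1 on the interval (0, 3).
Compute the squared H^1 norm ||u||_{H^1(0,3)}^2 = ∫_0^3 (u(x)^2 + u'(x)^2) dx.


||u||_{H^1}^2 = 57054/35

The H^1 norm (squared) on an interval (0, L) is
  ||u||_{H^1}^2 = ∫_0^L u(x)^2 dx + ∫_0^L u'(x)^2 dx.
Compute u'(x) = 6*x**2 - 2*x - 2.
Then u(x)^2 = 4*x**6 - 4*x**5 - 7*x**4 + 6*x**2 + 4*x + 1 and u'(x)^2 = 36*x**4 - 24*x**3 - 20*x**2 + 8*x + 4.
Integrate each monomial from 0 to 3 using ∫_0^3 c·x^n dx = c·3^(n+1)/(n+1):
  ∫_0^3 u(x)^2 dx = ∫_0^3 (4*x^6 - 4*x^5 - 7*x^4 + 6*x^2 + 4*x + 1) dx. Term by term:
    ∫_0^3 4*x^6 dx = 8748/7;  ∫_0^3 -4*x^5 dx = -486;  ∫_0^3 -7*x^4 dx = -1701/5;
    ∫_0^3 6*x^2 dx = 54;  ∫_0^3 4*x dx = 18;  ∫_0^3 1 dx = 3.
  Sum: 8748/7 − 486 − 1701/5 + 54 + 18 + 3 = 17448/35.
  ∫_0^3 u'(x)^2 dx = ∫_0^3 (36*x^4 - 24*x^3 - 20*x^2 + 8*x + 4) dx. Term by term:
    ∫_0^3 36*x^4 dx = 8748/5;  ∫_0^3 -24*x^3 dx = -486;  ∫_0^3 -20*x^2 dx = -180;
    ∫_0^3 8*x dx = 36;  ∫_0^3 4 dx = 12.
  Sum: 8748/5 − 486 − 180 + 36 + 12 = 5658/5.
Adding: ||u||_{H^1}^2 = 17448/35 + 5658/5 = 57054/35.


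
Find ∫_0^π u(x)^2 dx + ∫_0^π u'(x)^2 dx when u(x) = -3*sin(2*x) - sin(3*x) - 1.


||u||_{H^1(0,π)}^2 = 4/3 + 57*π/2

u'(x) = -6*cos(2*x) - 3*cos(3*x).
Expand u² and (u')² and integrate term by term on (0, π), using: for integers n ≥ 1, ∫_0^π sin²(nx) dx = ∫_0^π cos²(nx) dx = π/2; for n ≠ n', ∫_0^π sin(nx)sin(n'x) dx = ∫_0^π cos(nx)cos(n'x) dx = 0; and by product-to-sum, ∫_0^π sin(nx)cos(n'x) dx = ½∫_0^π [sin((n+n')x) + sin((n−n')x)] dx, which is 0 when n+n' is even and 2n/(n²−n'²) when n+n' is odd (it need not vanish on (0, π)). For the constant mode: ∫_0^π 1 dx = π, ∫_0^π cos(nx) dx = 0, ∫_0^π sin(nx) dx = (1−(−1)^n)/n.
  u² squared terms: (-1)²·∫1 dx = 1·π = π;  (-1)²·∫sin(3x)² dx = 1·π/2 = π/2;  (-3)²·∫sin(2x)² dx = 9·π/2 = 9*π/2.
  u² cross terms: 2·(-1)·(-1)·∫1·sin(3x) dx = 2·(2/3) = 4/3;  2·(-1)·(-3)·∫1·sin(2x) dx = 6·(0) = 0;  2·(-1)·(-3)·∫sin(3x)·sin(2x) dx = 6·(0) = 0.
  So ∫_0^π u² dx = π + π/2 + 9*π/2 + 4/3 + 0 + 0 = 4/3 + 6*π.
  (u')² squared terms: (-6)²·∫cos(2x)² dx = 36·π/2 = 18*π;  (-3)²·∫cos(3x)² dx = 9·π/2 = 9*π/2.
  (u')² cross terms: 2·(-6)·(-3)·∫cos(2x)·cos(3x) dx = 36·(0) = 0.
  So ∫_0^π (u')² dx = 18*π + 9*π/2 + 0 = 45*π/2.
||u||_{H^1}^2 = (4/3 + 6*π) + (45*π/2) = 4/3 + 57*π/2.


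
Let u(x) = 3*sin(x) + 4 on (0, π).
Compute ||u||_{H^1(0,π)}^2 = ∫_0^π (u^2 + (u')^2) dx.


||u||_{H^1(0,π)}^2 = 48 + 25*π

u'(x) = 3*cos(x).
Expand u² and (u')² and integrate term by term on (0, π), using: for integers n ≥ 1, ∫_0^π sin²(nx) dx = ∫_0^π cos²(nx) dx = π/2; for n ≠ n', ∫_0^π sin(nx)sin(n'x) dx = ∫_0^π cos(nx)cos(n'x) dx = 0; and by product-to-sum, ∫_0^π sin(nx)cos(n'x) dx = ½∫_0^π [sin((n+n')x) + sin((n−n')x)] dx, which is 0 when n+n' is even and 2n/(n²−n'²) when n+n' is odd (it need not vanish on (0, π)). For the constant mode: ∫_0^π 1 dx = π, ∫_0^π cos(nx) dx = 0, ∫_0^π sin(nx) dx = (1−(−1)^n)/n.
  u² squared terms: (4)²·∫1 dx = 16·π = 16*π;  (3)²·∫sin(x)² dx = 9·π/2 = 9*π/2.
  u² cross terms: 2·(4)·(3)·∫1·sin(x) dx = 24·(2) = 48.
  So ∫_0^π u² dx = 16*π + 9*π/2 + 48 = 48 + 41*π/2.
  (u')² squared terms: (3)²·∫cos(x)² dx = 9·π/2 = 9*π/2.
  So ∫_0^π (u')² dx = 9*π/2.
||u||_{H^1}^2 = (48 + 41*π/2) + (9*π/2) = 48 + 25*π.


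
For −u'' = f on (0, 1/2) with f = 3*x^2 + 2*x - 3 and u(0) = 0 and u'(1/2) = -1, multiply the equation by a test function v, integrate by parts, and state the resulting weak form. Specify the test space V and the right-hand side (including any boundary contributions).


V = {v ∈ H^1(0, 1/2) : v(0) = 0} (test functions vanish at x = 0 where u is specified); weak form: ∫_0^1/2 u'v' dx = ∫_0^1/2 (3*x^2 + 2*x - 3) v dx − v(1/2) for all v ∈ V.

Multiply both sides by a test function v and integrate from 0 to 1/2:
  ∫_0^1/2 −u''(x) v(x) dx = ∫_0^1/2 f(x) v(x) dx.
Integrate the LHS by parts once:
  ∫_0^1/2 −u'' v dx = −[u'(x) v(x)]_0^1/2 + ∫_0^1/2 u'(x) v'(x) dx.
Thus ∫_0^1/2 u'(x) v'(x) dx = ∫_0^1/2 f(x) v(x) dx + [u'(x) v(x)]_0^1/2.
Choose V so that boundary terms are either known or forced to vanish.
Mixed BC: u(0) = 0 (Dirichlet) and u'(1/2) = -1 (Neumann). Define V = {v ∈ H^1(0, 1/2) : v(0) = 0}. Then [u' v]_0^1/2 = u'(1/2)·v(1/2) − u'(0)·0 = − v(1/2).
Weak formulation: find u (satisfying any essential BC) such that ∫_0^1/2 u'(x) v'(x) dx = ∫_0^1/2 f v dx − v(1/2) for all v ∈ V (Dirichlet at 0 absorbed into V; Neumann datum at x = 1/2 contributes the boundary term).
Substituting f(x) = 3*x^2 + 2*x - 3, the right-hand side is ∫_0^1/2 (3*x^2 + 2*x - 3) v dx − v(1/2).


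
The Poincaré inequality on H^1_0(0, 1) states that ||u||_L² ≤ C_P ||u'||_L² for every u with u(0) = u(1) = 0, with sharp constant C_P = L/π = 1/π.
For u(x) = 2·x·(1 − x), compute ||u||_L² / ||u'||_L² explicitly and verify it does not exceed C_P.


||u||_L² / ||u'||_L² = sqrt(10)/10 < C_P = 1/π.

u(x) = 2·x·(1 − x), so u'(x) = 2 - 4*x.
u(x) = 2·x·(1 − x) vanishes at x = 0 and x = 1, so u ∈ H^1_0(0, 1). Differentiate via the product rule and integrate the resulting polynomials term by term.
  ∫_0^1 u² dx = ∫_0^1 (4*x^4 - 8*x^3 + 4*x^2) dx. Term by term:
    ∫_0^1 4*x^4 dx = 4/5;  ∫_0^1 -8*x^3 dx = -2;  ∫_0^1 4*x^2 dx = 4/3.
  Sum: 4/5 − 2 + 4/3 = 2/15.
  ∫_0^1 (u')² dx = ∫_0^1 (16*x^2 - 16*x + 4) dx. Term by term:
    ∫_0^1 16*x^2 dx = 16/3;  ∫_0^1 -16*x dx = -8;  ∫_0^1 4 dx = 4.
  Sum: 16/3 − 8 + 4 = 4/3.
∫_0^1 u² dx = 2/15, so ||u||_L² = sqrt(30)/15.
∫_0^1 (u')² dx = 4/3, so ||u'||_L² = 2*sqrt(3)/3.
Ratio ||u||_L² / ||u'||_L² = sqrt(10)/10.
Sharp Poincaré constant on H^1_0(0, 1) is C_P = L/π = 1/π, achieved by sin(π·x).
A polynomial bump cannot attain the sharp Poincaré constant (only the first sine eigenfunction does), so the ratio is strictly less than C_P, consistent with ||u||_L² ≤ C_P ||u'||_L².


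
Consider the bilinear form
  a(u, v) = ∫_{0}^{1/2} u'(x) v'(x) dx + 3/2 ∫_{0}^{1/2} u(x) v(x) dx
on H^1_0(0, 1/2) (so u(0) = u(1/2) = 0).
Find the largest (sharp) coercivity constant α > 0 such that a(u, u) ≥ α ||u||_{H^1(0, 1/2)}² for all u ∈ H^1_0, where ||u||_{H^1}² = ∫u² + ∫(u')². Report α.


α = 1

Coercivity of a(·,·) on H^1_0(0, 1/2) means a(u, u) ≥ α ||u||_{H^1}² for every u ∈ H^1_0.
The interval has length L = 1/2, and Poincaré/coercivity depend only on L. Here a(u, u) = ∫(u')² + (3/2)·∫u².
Here c = 3/2 ≥ 1, so a(u,u) = ∫(u')² + c∫u² ≥ ∫(u')² + ∫u² = ||u||_{H^1}², i.e. α = 1 works. No larger α is possible: a(u,u) ≥ α||u||_{H^1}² means (1−α)∫(u')² ≥ (α−c)∫u², and for the modes u_n = sin(nπ(x−x₀)/L) (x₀ the left endpoint) one has ∫u_n²/∫(u_n')² = (L/(nπ))² → 0, so a(u_n,u_n)/||u_n||_{H^1}² → 1. Hence the optimal constant is α = 1.
Therefore α = 1.


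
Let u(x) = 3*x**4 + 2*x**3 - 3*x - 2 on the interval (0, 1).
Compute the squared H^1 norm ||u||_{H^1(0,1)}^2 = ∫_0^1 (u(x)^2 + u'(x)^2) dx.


||u||_{H^1}^2 = 2593/70

The H^1 norm (squared) on an interval (0, L) is
  ||u||_{H^1}^2 = ∫_0^L u(x)^2 dx + ∫_0^L u'(x)^2 dx.
Compute u'(x) = 12*x**3 + 6*x**2 - 3.
Then u(x)^2 = 9*x**8 + 12*x**7 + 4*x**6 - 18*x**5 - 24*x**4 - 8*x**3 + 9*x**2 + 12*x + 4 and u'(x)^2 = 144*x**6 + 144*x**5 + 36*x**4 - 72*x**3 - 36*x**2 + 9.
Integrate each monomial from 0 to 1 using ∫_0^1 c·x^n dx = c·1^(n+1)/(n+1):
  ∫_0^1 u(x)^2 dx = ∫_0^1 (9*x^8 + 12*x^7 + 4*x^6 - 18*x^5 - 24*x^4 - 8*x^3 + 9*x^2 + 12*x + 4) dx. Term by term:
    ∫_0^1 9*x^8 dx = 1;  ∫_0^1 12*x^7 dx = 3/2;  ∫_0^1 4*x^6 dx = 4/7;
    ∫_0^1 -18*x^5 dx = -3;  ∫_0^1 -24*x^4 dx = -24/5;  ∫_0^1 -8*x^3 dx = -2;
    ∫_0^1 9*x^2 dx = 3;  ∫_0^1 12*x dx = 6;  ∫_0^1 4 dx = 4.
  Sum: 1 + 3/2 + 4/7 − 3 − 24/5 − 2 + 3 + 6 + 4 = 439/70.
  ∫_0^1 u'(x)^2 dx = ∫_0^1 (144*x^6 + 144*x^5 + 36*x^4 - 72*x^3 - 36*x^2 + 9) dx. Term by term:
    ∫_0^1 144*x^6 dx = 144/7;  ∫_0^1 144*x^5 dx = 24;  ∫_0^1 36*x^4 dx = 36/5;
    ∫_0^1 -72*x^3 dx = -18;  ∫_0^1 -36*x^2 dx = -12;  ∫_0^1 9 dx = 9.
  Sum: 144/7 + 24 + 36/5 − 18 − 12 + 9 = 1077/35.
Adding: ||u||_{H^1}^2 = 439/70 + 1077/35 = 2593/70.


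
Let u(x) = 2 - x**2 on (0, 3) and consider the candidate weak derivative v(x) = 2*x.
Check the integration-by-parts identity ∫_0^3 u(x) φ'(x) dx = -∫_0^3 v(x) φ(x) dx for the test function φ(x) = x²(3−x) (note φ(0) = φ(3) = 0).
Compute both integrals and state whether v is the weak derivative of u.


LHS = 243/10, RHS = -243/10. No, v is not the weak derivative of u.

u(x) = 2 - x**2, classical derivative u'(x) = -2*x.
φ(x) = x²(3−x), so φ'(x) = 3*x*(2 - x).
Note φ(0) = φ(3) = 0, so the boundary term u·φ vanishes.
LHS = ∫_0^3 u(x) φ'(x) dx = ∫_0^3 (3*x^4 - 6*x^3 - 6*x^2 + 12*x) dx. Term by term:
  ∫_0^3 3*x^4 dx = 729/5;  ∫_0^3 -6*x^3 dx = -243/2;  ∫_0^3 -6*x^2 dx = -54;
  ∫_0^3 12*x dx = 54.
Sum: 729/5 − 243/2 − 54 + 54 = 243/10.
So LHS = 243/10.
∫_0^3 v(x) φ(x) dx = ∫_0^3 (-2*x^4 + 6*x^3) dx. Term by term:
  ∫_0^3 -2*x^4 dx = -486/5;  ∫_0^3 6*x^3 dx = 243/2.
Sum: -486/5 + 243/2 = 243/10.
So RHS = -∫_0^3 v(x) φ(x) dx = -243/10.
LHS − RHS = 243/5 ≠ 0, so the identity fails.
(For a valid weak derivative the identity must hold for EVERY test function, in particular this one. The failure shows v is NOT the weak derivative of u.)
Correct weak derivative would be u'(x) = -2*x.


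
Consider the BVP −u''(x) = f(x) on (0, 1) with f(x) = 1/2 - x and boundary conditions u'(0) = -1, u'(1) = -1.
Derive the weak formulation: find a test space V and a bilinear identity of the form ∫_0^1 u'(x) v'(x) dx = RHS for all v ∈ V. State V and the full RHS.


V = H^1(0, 1) (v unrestricted at boundary; u is determined up to an additive constant); weak form: ∫_0^1 u'v' dx = ∫_0^1 (1/2 - x) v dx − v(1) + v(0) for all v ∈ V.

Multiply both sides by a test function v and integrate from 0 to 1:
  ∫_0^1 −u''(x) v(x) dx = ∫_0^1 f(x) v(x) dx.
Integrate the LHS by parts once:
  ∫_0^1 −u'' v dx = −[u'(x) v(x)]_0^1 + ∫_0^1 u'(x) v'(x) dx.
Thus ∫_0^1 u'(x) v'(x) dx = ∫_0^1 f(x) v(x) dx + [u'(x) v(x)]_0^1.
Choose V so that boundary terms are either known or forced to vanish.
u has inhomogeneous Neumann u'(0) = -1, u'(1) = -1. [u' v]_0^1 = (-1)·v(1) − (-1)·v(0) = − v(1) + v(0). Take V = H^1(0, 1); boundary term becomes part of RHS.
Weak formulation: find u (satisfying any essential BC) such that ∫_0^1 u'(x) v'(x) dx = ∫_0^1 f v dx − v(1) + v(0) for all v ∈ V (Neumann data are natural BCs: they enter the RHS as boundary terms).
Substituting f(x) = 1/2 - x, the right-hand side is ∫_0^1 (1/2 - x) v dx − v(1) + v(0).
Compatibility check (pure Neumann): taking v ≡ 1 ∈ V gives 0 = ∫_0^1 f dx + (-1) − (-1), i.e. ∫_0^1 f dx must equal u'(0) − u'(1) = 0. Indeed ∫_0^1 (1/2 - x) dx = 0, so the data are compatible. The solution is then unique only up to an additive constant (fix it e.g. by requiring ∫_0^1 u dx = 0).


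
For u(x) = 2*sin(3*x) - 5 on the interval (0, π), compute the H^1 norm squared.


||u||_{H^1(0,π)}^2 = -40/3 + 45*π

u'(x) = 6*cos(3*x).
Expand u² and (u')² and integrate term by term on (0, π), using: for integers n ≥ 1, ∫_0^π sin²(nx) dx = ∫_0^π cos²(nx) dx = π/2; for n ≠ n', ∫_0^π sin(nx)sin(n'x) dx = ∫_0^π cos(nx)cos(n'x) dx = 0; and by product-to-sum, ∫_0^π sin(nx)cos(n'x) dx = ½∫_0^π [sin((n+n')x) + sin((n−n')x)] dx, which is 0 when n+n' is even and 2n/(n²−n'²) when n+n' is odd (it need not vanish on (0, π)). For the constant mode: ∫_0^π 1 dx = π, ∫_0^π cos(nx) dx = 0, ∫_0^π sin(nx) dx = (1−(−1)^n)/n.
  u² squared terms: (-5)²·∫1 dx = 25·π = 25*π;  (2)²·∫sin(3x)² dx = 4·π/2 = 2*π.
  u² cross terms: 2·(-5)·(2)·∫1·sin(3x) dx = -20·(2/3) = -40/3.
  So ∫_0^π u² dx = 25*π + 2*π − 40/3 = -40/3 + 27*π.
  (u')² squared terms: (6)²·∫cos(3x)² dx = 36·π/2 = 18*π.
  So ∫_0^π (u')² dx = 18*π.
||u||_{H^1}^2 = (-40/3 + 27*π) + (18*π) = -40/3 + 45*π.


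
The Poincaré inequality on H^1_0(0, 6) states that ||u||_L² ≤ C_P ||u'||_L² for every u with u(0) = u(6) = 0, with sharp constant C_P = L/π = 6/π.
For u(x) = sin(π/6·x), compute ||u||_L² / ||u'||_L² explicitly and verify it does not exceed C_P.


||u||_L² / ||u'||_L² = 6/π = C_P.

u(x) = sin(π/6·x), so u'(x) = π*cos(π*x/6)/6.
Writing u(x) = A·sin(kπx/L) with A = 1 and k = 1, use ∫_0^L sin²(kπx/L) dx = L/2 and ∫_0^L cos²(kπx/L) dx = L/2.
u² = 1·sin²(π/6·x) and (u')² = π^2/36·cos²(π/6·x), and each of sin², cos² integrates to L/2 = 3 over (0, 6).
∫_0^6 u² dx = 3, so ||u||_L² = sqrt(3).
∫_0^6 (u')² dx = π^2/12, so ||u'||_L² = sqrt(3)*π/6.
Ratio ||u||_L² / ||u'||_L² = 6/π.
Sharp Poincaré constant on H^1_0(0, 6) is C_P = L/π = 6/π, achieved by sin(π/6·x).
This is the k = 1 eigenfunction (up to amplitude), so the ratio equals the sharp Poincaré constant exactly.


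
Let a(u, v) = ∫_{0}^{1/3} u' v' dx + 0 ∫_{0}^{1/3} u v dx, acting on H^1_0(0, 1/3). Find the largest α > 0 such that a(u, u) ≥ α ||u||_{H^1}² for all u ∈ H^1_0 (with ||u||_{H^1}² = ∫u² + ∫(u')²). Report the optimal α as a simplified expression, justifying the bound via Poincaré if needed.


α = 9*π^2/(1 + 9*π^2)

Coercivity of a(·,·) on H^1_0(0, 1/3) means a(u, u) ≥ α ||u||_{H^1}² for every u ∈ H^1_0.
The interval has length L = 1/3, and Poincaré/coercivity depend only on L. Here a(u, u) = ∫(u')² + (0)·∫u².
Here c = 0, so a(u,u) = ∫(u')² alone. The condition a(u,u) ≥ α||u||_{H^1}² reads (1−α)∫(u')² ≥ (α−c)∫u². Any admissible α is ≤ 1 (rapidly oscillating u have ∫u²/∫(u')² → 0), and α = 1 would force 0 ≥ (1−c)∫u², impossible since c < 1; so 1−α > 0. By the sharp Poincaré inequality on H^1_0 of an interval of length L, ∫(u')² ≥ (π/L)²∫u² with equality for the first sine mode sin(π(x−x₀)/L) (x₀ the left endpoint), so the inequality holds for all u iff (1−α)(π/L)² ≥ α − c, i.e. α ≤ ((π/L)² + c)/((π/L)² + 1) = (1 + c(L/π)²)/(1 + (L/π)²). (Direct route, valid since c ≤ 0: Poincaré gives c∫u² ≥ c(L/π)²∫(u')², so a(u,u) ≥ (1 + c(L/π)²)∫(u')², while ||u||_{H^1}² ≤ (1 + (L/π)²)∫(u')²; dividing yields the same α.) With (π/L)² = 9*π^2 and c = 0, the largest admissible constant is α = ((π/L)² + c)/((π/L)² + 1).
Simplifying, α = 9*π^2/(1 + 9*π^2).


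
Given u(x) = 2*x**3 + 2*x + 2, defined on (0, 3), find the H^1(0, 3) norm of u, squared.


||u||_{H^1}^2 = 135174/35

The H^1 norm (squared) on an interval (0, L) is
  ||u||_{H^1}^2 = ∫_0^L u(x)^2 dx + ∫_0^L u'(x)^2 dx.
Compute u'(x) = 6*x**2 + 2.
Then u(x)^2 = 4*x**6 + 8*x**4 + 8*x**3 + 4*x**2 + 8*x + 4 and u'(x)^2 = 36*x**4 + 24*x**2 + 4.
Integrate each monomial from 0 to 3 using ∫_0^3 c·x^n dx = c·3^(n+1)/(n+1):
  ∫_0^3 u(x)^2 dx = ∫_0^3 (4*x^6 + 8*x^4 + 8*x^3 + 4*x^2 + 8*x + 4) dx. Term by term:
    ∫_0^3 4*x^6 dx = 8748/7;  ∫_0^3 8*x^4 dx = 1944/5;  ∫_0^3 8*x^3 dx = 162;
    ∫_0^3 4*x^2 dx = 36;  ∫_0^3 8*x dx = 36;  ∫_0^3 4 dx = 12.
  Sum: 8748/7 + 1944/5 + 162 + 36 + 36 + 12 = 65958/35.
  ∫_0^3 u'(x)^2 dx = ∫_0^3 (36*x^4 + 24*x^2 + 4) dx. Term by term:
    ∫_0^3 36*x^4 dx = 8748/5;  ∫_0^3 24*x^2 dx = 216;  ∫_0^3 4 dx = 12.
  Sum: 8748/5 + 216 + 12 = 9888/5.
Adding: ||u||_{H^1}^2 = 65958/35 + 9888/5 = 135174/35.


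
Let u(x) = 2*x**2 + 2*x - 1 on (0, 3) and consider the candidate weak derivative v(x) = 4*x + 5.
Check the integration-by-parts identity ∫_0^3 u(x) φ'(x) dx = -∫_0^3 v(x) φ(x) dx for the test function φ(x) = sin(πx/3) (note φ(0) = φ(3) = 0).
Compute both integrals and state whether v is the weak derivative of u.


LHS = -48/π, RHS = -66/π. No, v is not the weak derivative of u.

u(x) = 2*x**2 + 2*x - 1, classical derivative u'(x) = 4*x + 2.
φ(x) = sin(πx/3), so φ'(x) = π*cos(π*x/3)/3.
Note φ(0) = φ(3) = 0, so the boundary term u·φ vanishes.
LHS = ∫_0^3 u(x) φ'(x) dx = ∫_0^3 (2*π*x^2*cos(π*x/3)/3 + 2*π*x*cos(π*x/3)/3 - π*cos(π*x/3)/3) dx. Term by term:
  ∫_0^3 -π*cos(π*x/3)/3 dx = 0;  ∫_0^3 2*π*x*cos(π*x/3)/3 dx = -12/π;  ∫_0^3 2*π*x^2*cos(π*x/3)/3 dx = -36/π.
Sum: 0 − 12/π − 36/π = -48/π.
So LHS = -48/π.
∫_0^3 v(x) φ(x) dx = ∫_0^3 (4*x*sin(π*x/3) + 5*sin(π*x/3)) dx. Term by term:
  ∫_0^3 5*sin(π*x/3) dx = 30/π;  ∫_0^3 4*x*sin(π*x/3) dx = 36/π.
Sum: 30/π + 36/π = 66/π.
So RHS = -∫_0^3 v(x) φ(x) dx = -66/π.
LHS − RHS = 18/π ≠ 0, so the identity fails.
(For a valid weak derivative the identity must hold for EVERY test function, in particular this one. The failure shows v is NOT the weak derivative of u.)
Correct weak derivative would be u'(x) = 4*x + 2.


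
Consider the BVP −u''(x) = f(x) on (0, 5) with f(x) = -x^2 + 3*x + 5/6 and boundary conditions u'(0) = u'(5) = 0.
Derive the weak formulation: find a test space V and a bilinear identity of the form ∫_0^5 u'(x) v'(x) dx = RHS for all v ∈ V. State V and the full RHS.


V = H^1(0, 5) (no boundary constraint on v; u is determined up to an additive constant); weak form: ∫_0^5 u'v' dx = ∫_0^5 (-x^2 + 3*x + 5/6) v dx for all v ∈ V.

Multiply both sides by a test function v and integrate from 0 to 5:
  ∫_0^5 −u''(x) v(x) dx = ∫_0^5 f(x) v(x) dx.
Integrate the LHS by parts once:
  ∫_0^5 −u'' v dx = −[u'(x) v(x)]_0^5 + ∫_0^5 u'(x) v'(x) dx.
Thus ∫_0^5 u'(x) v'(x) dx = ∫_0^5 f(x) v(x) dx + [u'(x) v(x)]_0^5.
Choose V so that boundary terms are either known or forced to vanish.
u has homogeneous Neumann: u'(0) = u'(5) = 0. So [u' v]_0^5 = 0·v(5) − 0·v(0) = 0 for any v; take V = H^1(0, 5).
Weak formulation: find u (satisfying any essential BC) such that ∫_0^5 u'(x) v'(x) dx = ∫_0^5 f v dx for all v ∈ V (homogeneous Neumann, so boundary terms vanish).
Substituting f(x) = -x^2 + 3*x + 5/6, the right-hand side is ∫_0^5 (-x^2 + 3*x + 5/6) v dx.
Compatibility check (pure Neumann): taking v ≡ 1 ∈ V gives 0 = ∫_0^5 f dx + (0) − (0), i.e. ∫_0^5 f dx must equal u'(0) − u'(5) = 0. Indeed ∫_0^5 (-x^2 + 3*x + 5/6) dx = 0, so the data are compatible. The solution is then unique only up to an additive constant (fix it e.g. by requiring ∫_0^5 u dx = 0).


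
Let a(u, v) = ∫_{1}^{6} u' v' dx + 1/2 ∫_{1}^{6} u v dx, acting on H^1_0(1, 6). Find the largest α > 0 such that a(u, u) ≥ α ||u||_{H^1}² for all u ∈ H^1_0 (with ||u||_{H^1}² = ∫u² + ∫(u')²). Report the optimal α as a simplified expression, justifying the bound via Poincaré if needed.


α = (π^2 + 25/2)/(π^2 + 25)

Coercivity of a(·,·) on H^1_0(1, 6) means a(u, u) ≥ α ||u||_{H^1}² for every u ∈ H^1_0.
The interval has length L = 5, and Poincaré/coercivity depend only on L. Here a(u, u) = ∫(u')² + (1/2)·∫u².
Here 0 < c = 1/2 < 1. The condition a(u,u) ≥ α||u||_{H^1}² reads (1−α)∫(u')² ≥ (α−c)∫u². Any admissible α is ≤ 1 (rapidly oscillating u have ∫u²/∫(u')² → 0), and α = 1 would force 0 ≥ (1−c)∫u², impossible since c < 1; so 1−α > 0. By the sharp Poincaré inequality on H^1_0 of an interval of length L, ∫(u')² ≥ (π/L)²∫u² with equality for the first sine mode sin(π(x−x₀)/L) (x₀ the left endpoint), so the inequality holds for all u iff (1−α)(π/L)² ≥ α − c, i.e. α ≤ ((π/L)² + c)/((π/L)² + 1) = (1 + c(L/π)²)/(1 + (L/π)²). With (π/L)² = π^2/25 and c = 1/2, the largest admissible constant is α = ((π/L)² + c)/((π/L)² + 1).
Simplifying, α = (π^2 + 25/2)/(π^2 + 25).


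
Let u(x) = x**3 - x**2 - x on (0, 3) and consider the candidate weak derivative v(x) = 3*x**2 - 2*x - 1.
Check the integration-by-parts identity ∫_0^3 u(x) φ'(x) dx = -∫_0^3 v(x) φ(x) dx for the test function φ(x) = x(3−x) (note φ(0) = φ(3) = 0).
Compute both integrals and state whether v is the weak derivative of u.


LHS = -369/20, RHS = -369/20. Yes, v = u' weakly.

u(x) = x**3 - x**2 - x, classical derivative u'(x) = 3*x**2 - 2*x - 1.
φ(x) = x(3−x), so φ'(x) = 3 - 2*x.
Note φ(0) = φ(3) = 0, so the boundary term u·φ vanishes.
LHS = ∫_0^3 u(x) φ'(x) dx = ∫_0^3 (-2*x^4 + 5*x^3 - x^2 - 3*x) dx. Term by term:
  ∫_0^3 -2*x^4 dx = -486/5;  ∫_0^3 5*x^3 dx = 405/4;  ∫_0^3 -x^2 dx = -9;
  ∫_0^3 -3*x dx = -27/2.
Sum: -486/5 + 405/4 − 9 − 27/2 = -369/20.
So LHS = -369/20.
∫_0^3 v(x) φ(x) dx = ∫_0^3 (-3*x^4 + 11*x^3 - 5*x^2 - 3*x) dx. Term by term:
  ∫_0^3 -3*x^4 dx = -729/5;  ∫_0^3 11*x^3 dx = 891/4;  ∫_0^3 -5*x^2 dx = -45;
  ∫_0^3 -3*x dx = -27/2.
Sum: -729/5 + 891/4 − 45 − 27/2 = 369/20.
So RHS = -∫_0^3 v(x) φ(x) dx = -369/20.
LHS = RHS, so the identity holds for this test φ.
Moreover u is smooth here and v(x) = u'(x) = 3*x**2 - 2*x - 1 pointwise, so the identity holds for every test function. Hence v is the weak derivative of u.


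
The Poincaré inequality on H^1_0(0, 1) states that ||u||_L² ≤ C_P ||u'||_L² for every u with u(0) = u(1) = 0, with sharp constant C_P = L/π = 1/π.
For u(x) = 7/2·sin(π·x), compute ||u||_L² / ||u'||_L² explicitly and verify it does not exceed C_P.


||u||_L² / ||u'||_L² = 1/π = C_P.

u(x) = 7/2·sin(π·x), so u'(x) = 7*π*cos(π*x)/2.
Writing u(x) = A·sin(kπx/L) with A = 7/2 and k = 1, use ∫_0^L sin²(kπx/L) dx = L/2 and ∫_0^L cos²(kπx/L) dx = L/2.
u² = 49/4·sin²(π·x) and (u')² = 49*π^2/4·cos²(π·x), and each of sin², cos² integrates to L/2 = 1/2 over (0, 1).
∫_0^1 u² dx = 49/8, so ||u||_L² = 7*sqrt(2)/4.
∫_0^1 (u')² dx = 49*π^2/8, so ||u'||_L² = 7*sqrt(2)*π/4.
Ratio ||u||_L² / ||u'||_L² = 1/π.
Sharp Poincaré constant on H^1_0(0, 1) is C_P = L/π = 1/π, achieved by sin(π·x).
This is the k = 1 eigenfunction (up to amplitude), so the ratio equals the sharp Poincaré constant exactly.


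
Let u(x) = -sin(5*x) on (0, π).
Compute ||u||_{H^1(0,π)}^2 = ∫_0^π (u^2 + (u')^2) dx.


||u||_{H^1(0,π)}^2 = 13*π

u'(x) = -5*cos(5*x).
Expand u² and (u')² and integrate term by term on (0, π), using: for integers n ≥ 1, ∫_0^π sin²(nx) dx = ∫_0^π cos²(nx) dx = π/2; for n ≠ n', ∫_0^π sin(nx)sin(n'x) dx = ∫_0^π cos(nx)cos(n'x) dx = 0; and by product-to-sum, ∫_0^π sin(nx)cos(n'x) dx = ½∫_0^π [sin((n+n')x) + sin((n−n')x)] dx, which is 0 when n+n' is even and 2n/(n²−n'²) when n+n' is odd (it need not vanish on (0, π)).
  u² squared terms: (-1)²·∫sin(5x)² dx = 1·π/2 = π/2.
  So ∫_0^π u² dx = π/2.
  (u')² squared terms: (-5)²·∫cos(5x)² dx = 25·π/2 = 25*π/2.
  So ∫_0^π (u')² dx = 25*π/2.
||u||_{H^1}^2 = (π/2) + (25*π/2) = 13*π.


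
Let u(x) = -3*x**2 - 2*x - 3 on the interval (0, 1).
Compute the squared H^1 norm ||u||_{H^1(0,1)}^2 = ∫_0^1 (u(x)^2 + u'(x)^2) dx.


||u||_{H^1}^2 = 827/15

The H^1 norm (squared) on an interval (0, L) is
  ||u||_{H^1}^2 = ∫_0^L u(x)^2 dx + ∫_0^L u'(x)^2 dx.
Compute u'(x) = -6*x - 2.
Then u(x)^2 = 9*x**4 + 12*x**3 + 22*x**2 + 12*x + 9 and u'(x)^2 = 36*x**2 + 24*x + 4.
Integrate each monomial from 0 to 1 using ∫_0^1 c·x^n dx = c·1^(n+1)/(n+1):
  ∫_0^1 u(x)^2 dx = ∫_0^1 (9*x^4 + 12*x^3 + 22*x^2 + 12*x + 9) dx. Term by term:
    ∫_0^1 9*x^4 dx = 9/5;  ∫_0^1 12*x^3 dx = 3;  ∫_0^1 22*x^2 dx = 22/3;
    ∫_0^1 12*x dx = 6;  ∫_0^1 9 dx = 9.
  Sum: 9/5 + 3 + 22/3 + 6 + 9 = 407/15.
  ∫_0^1 u'(x)^2 dx = ∫_0^1 (36*x^2 + 24*x + 4) dx. Term by term:
    ∫_0^1 36*x^2 dx = 12;  ∫_0^1 24*x dx = 12;  ∫_0^1 4 dx = 4.
  Sum: 12 + 12 + 4 = 28.
Adding: ||u||_{H^1}^2 = 407/15 + 28 = 827/15.


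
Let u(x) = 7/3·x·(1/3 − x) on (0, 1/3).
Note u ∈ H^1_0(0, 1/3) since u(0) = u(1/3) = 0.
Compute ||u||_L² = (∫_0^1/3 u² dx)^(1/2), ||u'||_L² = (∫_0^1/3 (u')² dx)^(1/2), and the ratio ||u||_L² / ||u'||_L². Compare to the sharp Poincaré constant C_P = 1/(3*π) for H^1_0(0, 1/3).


||u||_L² / ||u'||_L² = sqrt(10)/30 < C_P = 1/(3*π).

u(x) = 7/3·x·(1/3 − x), so u'(x) = 7/9 - 14*x/3.
u(x) = 7/3·x·(1/3 − x) vanishes at x = 0 and x = 1/3, so u ∈ H^1_0(0, 1/3). Differentiate via the product rule and integrate the resulting polynomials term by term.
  ∫_0^1/3 u² dx = ∫_0^1/3 (49*x^4/9 - 98*x^3/27 + 49*x^2/81) dx. Term by term:
    ∫_0^1/3 49*x^4/9 dx = 49/10935;  ∫_0^1/3 -98*x^3/27 dx = -49/4374;  ∫_0^1/3 49*x^2/81 dx = 49/6561.
  Sum: 49/10935 − 49/4374 + 49/6561 = 49/65610.
  ∫_0^1/3 (u')² dx = ∫_0^1/3 (196*x^2/9 - 196*x/27 + 49/81) dx. Term by term:
    ∫_0^1/3 196*x^2/9 dx = 196/729;  ∫_0^1/3 -196*x/27 dx = -98/243;  ∫_0^1/3 49/81 dx = 49/243.
  Sum: 196/729 − 98/243 + 49/243 = 49/729.
∫_0^1/3 u² dx = 49/65610, so ||u||_L² = 7*sqrt(10)/810.
∫_0^1/3 (u')² dx = 49/729, so ||u'||_L² = 7/27.
Ratio ||u||_L² / ||u'||_L² = sqrt(10)/30.
Sharp Poincaré constant on H^1_0(0, 1/3) is C_P = L/π = 1/(3*π), achieved by sin(3*π·x).
A polynomial bump cannot attain the sharp Poincaré constant (only the first sine eigenfunction does), so the ratio is strictly less than C_P, consistent with ||u||_L² ≤ C_P ||u'||_L².


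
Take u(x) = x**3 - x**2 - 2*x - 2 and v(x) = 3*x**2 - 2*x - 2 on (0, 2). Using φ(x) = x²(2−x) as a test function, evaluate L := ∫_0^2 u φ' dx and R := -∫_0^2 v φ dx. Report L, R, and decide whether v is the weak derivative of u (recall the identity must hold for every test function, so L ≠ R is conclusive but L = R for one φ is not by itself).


LHS = -8/15, RHS = -8/15. Yes, v = u' weakly.

u(x) = x**3 - x**2 - 2*x - 2, classical derivative u'(x) = 3*x**2 - 2*x - 2.
φ(x) = x²(2−x), so φ'(x) = x*(4 - 3*x).
Note φ(0) = φ(2) = 0, so the boundary term u·φ vanishes.
LHS = ∫_0^2 u(x) φ'(x) dx = ∫_0^2 (-3*x^5 + 7*x^4 + 2*x^3 - 2*x^2 - 8*x) dx. Term by term:
  ∫_0^2 -3*x^5 dx = -32;  ∫_0^2 7*x^4 dx = 224/5;  ∫_0^2 2*x^3 dx = 8;
  ∫_0^2 -2*x^2 dx = -16/3;  ∫_0^2 -8*x dx = -16.
Sum: -32 + 224/5 + 8 − 16/3 − 16 = -8/15.
So LHS = -8/15.
∫_0^2 v(x) φ(x) dx = ∫_0^2 (-3*x^5 + 8*x^4 - 2*x^3 - 4*x^2) dx. Term by term:
  ∫_0^2 -3*x^5 dx = -32;  ∫_0^2 8*x^4 dx = 256/5;  ∫_0^2 -2*x^3 dx = -8;
  ∫_0^2 -4*x^2 dx = -32/3.
Sum: -32 + 256/5 − 8 − 32/3 = 8/15.
So RHS = -∫_0^2 v(x) φ(x) dx = -8/15.
LHS = RHS, so the identity holds for this test φ.
Moreover u is smooth here and v(x) = u'(x) = 3*x**2 - 2*x - 2 pointwise, so the identity holds for every test function. Hence v is the weak derivative of u.


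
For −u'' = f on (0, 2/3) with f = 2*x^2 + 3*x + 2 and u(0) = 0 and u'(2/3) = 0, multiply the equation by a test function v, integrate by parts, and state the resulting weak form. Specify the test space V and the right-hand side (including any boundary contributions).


V = {v ∈ H^1(0, 2/3) : v(0) = 0} (test functions vanish at x = 0 where u is specified); weak form: ∫_0^2/3 u'v' dx = ∫_0^2/3 (2*x^2 + 3*x + 2) v dx for all v ∈ V.

Multiply both sides by a test function v and integrate from 0 to 2/3:
  ∫_0^2/3 −u''(x) v(x) dx = ∫_0^2/3 f(x) v(x) dx.
Integrate the LHS by parts once:
  ∫_0^2/3 −u'' v dx = −[u'(x) v(x)]_0^2/3 + ∫_0^2/3 u'(x) v'(x) dx.
Thus ∫_0^2/3 u'(x) v'(x) dx = ∫_0^2/3 f(x) v(x) dx + [u'(x) v(x)]_0^2/3.
Choose V so that boundary terms are either known or forced to vanish.
Mixed BC: u(0) = 0 (Dirichlet) and u'(2/3) = 0 (Neumann). Define V = {v ∈ H^1(0, 2/3) : v(0) = 0}. Then [u' v]_0^2/3 = u'(2/3)·v(2/3) − u'(0)·0 = 0.
Weak formulation: find u (satisfying any essential BC) such that ∫_0^2/3 u'(x) v'(x) dx = ∫_0^2/3 f v dx for all v ∈ V (Dirichlet at 0 absorbed into V; the Neumann datum at x = 2/3 is zero, so no boundary term remains).
Substituting f(x) = 2*x^2 + 3*x + 2, the right-hand side is ∫_0^2/3 (2*x^2 + 3*x + 2) v dx.


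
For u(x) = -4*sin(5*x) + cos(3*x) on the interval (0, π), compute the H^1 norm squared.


||u||_{H^1(0,π)}^2 = 213*π

u'(x) = -3*sin(3*x) - 20*cos(5*x).
Expand u² and (u')² and integrate term by term on (0, π), using: for integers n ≥ 1, ∫_0^π sin²(nx) dx = ∫_0^π cos²(nx) dx = π/2; for n ≠ n', ∫_0^π sin(nx)sin(n'x) dx = ∫_0^π cos(nx)cos(n'x) dx = 0; and by product-to-sum, ∫_0^π sin(nx)cos(n'x) dx = ½∫_0^π [sin((n+n')x) + sin((n−n')x)] dx, which is 0 when n+n' is even and 2n/(n²−n'²) when n+n' is odd (it need not vanish on (0, π)).
  u² squared terms: (-4)²·∫sin(5x)² dx = 16·π/2 = 8*π;  (1)²·∫cos(3x)² dx = 1·π/2 = π/2.
  u² cross terms: 2·(-4)·(1)·∫sin(5x)·cos(3x) dx = -8·(0) = 0.
  So ∫_0^π u² dx = 8*π + π/2 + 0 = 17*π/2.
  (u')² squared terms: (-20)²·∫cos(5x)² dx = 400·π/2 = 200*π;  (-3)²·∫sin(3x)² dx = 9·π/2 = 9*π/2.
  (u')² cross terms: 2·(-20)·(-3)·∫cos(5x)·sin(3x) dx = 120·(0) = 0.
  So ∫_0^π (u')² dx = 200*π + 9*π/2 + 0 = 409*π/2.
||u||_{H^1}^2 = (17*π/2) + (409*π/2) = 213*π.


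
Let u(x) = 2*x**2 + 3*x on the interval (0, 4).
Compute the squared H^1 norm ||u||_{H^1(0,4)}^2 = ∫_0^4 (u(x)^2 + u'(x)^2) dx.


||u||_{H^1}^2 = 35228/15

The H^1 norm (squared) on an interval (0, L) is
  ||u||_{H^1}^2 = ∫_0^L u(x)^2 dx + ∫_0^L u'(x)^2 dx.
Compute u'(x) = 4*x + 3.
Then u(x)^2 = 4*x**4 + 12*x**3 + 9*x**2 and u'(x)^2 = 16*x**2 + 24*x + 9.
Integrate each monomial from 0 to 4 using ∫_0^4 c·x^n dx = c·4^(n+1)/(n+1):
  ∫_0^4 u(x)^2 dx = ∫_0^4 (4*x^4 + 12*x^3 + 9*x^2) dx. Term by term:
    ∫_0^4 4*x^4 dx = 4096/5;  ∫_0^4 12*x^3 dx = 768;  ∫_0^4 9*x^2 dx = 192.
  Sum: 4096/5 + 768 + 192 = 8896/5.
  ∫_0^4 u'(x)^2 dx = ∫_0^4 (16*x^2 + 24*x + 9) dx. Term by term:
    ∫_0^4 16*x^2 dx = 1024/3;  ∫_0^4 24*x dx = 192;  ∫_0^4 9 dx = 36.
  Sum: 1024/3 + 192 + 36 = 1708/3.
Adding: ||u||_{H^1}^2 = 8896/5 + 1708/3 = 35228/15.


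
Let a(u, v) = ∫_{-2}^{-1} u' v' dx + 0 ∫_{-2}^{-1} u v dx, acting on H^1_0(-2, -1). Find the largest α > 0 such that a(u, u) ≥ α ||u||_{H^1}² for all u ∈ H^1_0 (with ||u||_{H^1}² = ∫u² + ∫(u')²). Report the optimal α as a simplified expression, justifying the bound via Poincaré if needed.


α = π^2/(1 + π^2)

Coercivity of a(·,·) on H^1_0(-2, -1) means a(u, u) ≥ α ||u||_{H^1}² for every u ∈ H^1_0.
The interval has length L = 1, and Poincaré/coercivity depend only on L. Here a(u, u) = ∫(u')² + (0)·∫u².
Here c = 0, so a(u,u) = ∫(u')² alone. The condition a(u,u) ≥ α||u||_{H^1}² reads (1−α)∫(u')² ≥ (α−c)∫u². Any admissible α is ≤ 1 (rapidly oscillating u have ∫u²/∫(u')² → 0), and α = 1 would force 0 ≥ (1−c)∫u², impossible since c < 1; so 1−α > 0. By the sharp Poincaré inequality on H^1_0 of an interval of length L, ∫(u')² ≥ (π/L)²∫u² with equality for the first sine mode sin(π(x−x₀)/L) (x₀ the left endpoint), so the inequality holds for all u iff (1−α)(π/L)² ≥ α − c, i.e. α ≤ ((π/L)² + c)/((π/L)² + 1) = (1 + c(L/π)²)/(1 + (L/π)²). (Direct route, valid since c ≤ 0: Poincaré gives c∫u² ≥ c(L/π)²∫(u')², so a(u,u) ≥ (1 + c(L/π)²)∫(u')², while ||u||_{H^1}² ≤ (1 + (L/π)²)∫(u')²; dividing yields the same α.) With (π/L)² = π^2 and c = 0, the largest admissible constant is α = ((π/L)² + c)/((π/L)² + 1).
Simplifying, α = π^2/(1 + π^2).


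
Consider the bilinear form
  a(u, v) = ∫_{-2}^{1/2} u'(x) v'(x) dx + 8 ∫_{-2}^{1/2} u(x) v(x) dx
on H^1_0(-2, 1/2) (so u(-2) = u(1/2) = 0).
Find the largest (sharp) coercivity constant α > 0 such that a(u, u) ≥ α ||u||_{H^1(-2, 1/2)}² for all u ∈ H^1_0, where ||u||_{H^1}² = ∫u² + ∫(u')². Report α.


α = 1

Coercivity of a(·,·) on H^1_0(-2, 1/2) means a(u, u) ≥ α ||u||_{H^1}² for every u ∈ H^1_0.
The interval has length L = 5/2, and Poincaré/coercivity depend only on L. Here a(u, u) = ∫(u')² + (8)·∫u².
Here c = 8 ≥ 1, so a(u,u) = ∫(u')² + c∫u² ≥ ∫(u')² + ∫u² = ||u||_{H^1}², i.e. α = 1 works. No larger α is possible: a(u,u) ≥ α||u||_{H^1}² means (1−α)∫(u')² ≥ (α−c)∫u², and for the modes u_n = sin(nπ(x−x₀)/L) (x₀ the left endpoint) one has ∫u_n²/∫(u_n')² = (L/(nπ))² → 0, so a(u_n,u_n)/||u_n||_{H^1}² → 1. Hence the optimal constant is α = 1.
Therefore α = 1.


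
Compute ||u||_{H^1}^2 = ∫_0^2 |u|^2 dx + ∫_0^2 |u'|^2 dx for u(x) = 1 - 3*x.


||u||_{H^1}^2 = 32

The H^1 norm (squared) on an interval (0, L) is
  ||u||_{H^1}^2 = ∫_0^L u(x)^2 dx + ∫_0^L u'(x)^2 dx.
Compute u'(x) = -3.
Then u(x)^2 = 9*x**2 - 6*x + 1 and u'(x)^2 = 9.
Integrate each monomial from 0 to 2 using ∫_0^2 c·x^n dx = c·2^(n+1)/(n+1):
  ∫_0^2 u(x)^2 dx = ∫_0^2 (9*x^2 - 6*x + 1) dx. Term by term:
    ∫_0^2 9*x^2 dx = 24;  ∫_0^2 -6*x dx = -12;  ∫_0^2 1 dx = 2.
  Sum: 24 − 12 + 2 = 14.
  ∫_0^2 u'(x)^2 dx = ∫_0^2 (9) dx. Term by term:
    ∫_0^2 9 dx = 18.
Adding: ||u||_{H^1}^2 = 14 + 18 = 32.


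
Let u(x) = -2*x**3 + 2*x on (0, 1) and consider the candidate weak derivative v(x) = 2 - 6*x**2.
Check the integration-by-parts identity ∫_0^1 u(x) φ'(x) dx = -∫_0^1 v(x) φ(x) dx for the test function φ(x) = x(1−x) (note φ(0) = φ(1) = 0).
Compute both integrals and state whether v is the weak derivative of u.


LHS = -1/30, RHS = -1/30. Yes, v = u' weakly.

u(x) = -2*x**3 + 2*x, classical derivative u'(x) = 2 - 6*x**2.
φ(x) = x(1−x), so φ'(x) = 1 - 2*x.
Note φ(0) = φ(1) = 0, so the boundary term u·φ vanishes.
LHS = ∫_0^1 u(x) φ'(x) dx = ∫_0^1 (4*x^4 - 2*x^3 - 4*x^2 + 2*x) dx. Term by term:
  ∫_0^1 4*x^4 dx = 4/5;  ∫_0^1 -2*x^3 dx = -1/2;  ∫_0^1 -4*x^2 dx = -4/3;
  ∫_0^1 2*x dx = 1.
Sum: 4/5 − 1/2 − 4/3 + 1 = -1/30.
So LHS = -1/30.
∫_0^1 v(x) φ(x) dx = ∫_0^1 (6*x^4 - 6*x^3 - 2*x^2 + 2*x) dx. Term by term:
  ∫_0^1 6*x^4 dx = 6/5;  ∫_0^1 -6*x^3 dx = -3/2;  ∫_0^1 -2*x^2 dx = -2/3;
  ∫_0^1 2*x dx = 1.
Sum: 6/5 − 3/2 − 2/3 + 1 = 1/30.
So RHS = -∫_0^1 v(x) φ(x) dx = -1/30.
LHS = RHS, so the identity holds for this test φ.
Moreover u is smooth here and v(x) = u'(x) = 2 - 6*x**2 pointwise, so the identity holds for every test function. Hence v is the weak derivative of u.


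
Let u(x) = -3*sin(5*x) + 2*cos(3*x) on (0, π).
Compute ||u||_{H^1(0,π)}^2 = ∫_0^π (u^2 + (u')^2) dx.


||u||_{H^1(0,π)}^2 = 137*π

u'(x) = -6*sin(3*x) - 15*cos(5*x).
Expand u² and (u')² and integrate term by term on (0, π), using: for integers n ≥ 1, ∫_0^π sin²(nx) dx = ∫_0^π cos²(nx) dx = π/2; for n ≠ n', ∫_0^π sin(nx)sin(n'x) dx = ∫_0^π cos(nx)cos(n'x) dx = 0; and by product-to-sum, ∫_0^π sin(nx)cos(n'x) dx = ½∫_0^π [sin((n+n')x) + sin((n−n')x)] dx, which is 0 when n+n' is even and 2n/(n²−n'²) when n+n' is odd (it need not vanish on (0, π)).
  u² squared terms: (-3)²·∫sin(5x)² dx = 9·π/2 = 9*π/2;  (2)²·∫cos(3x)² dx = 4·π/2 = 2*π.
  u² cross terms: 2·(-3)·(2)·∫sin(5x)·cos(3x) dx = -12·(0) = 0.
  So ∫_0^π u² dx = 9*π/2 + 2*π + 0 = 13*π/2.
  (u')² squared terms: (-15)²·∫cos(5x)² dx = 225·π/2 = 225*π/2;  (-6)²·∫sin(3x)² dx = 36·π/2 = 18*π.
  (u')² cross terms: 2·(-15)·(-6)·∫cos(5x)·sin(3x) dx = 180·(0) = 0.
  So ∫_0^π (u')² dx = 225*π/2 + 18*π + 0 = 261*π/2.
||u||_{H^1}^2 = (13*π/2) + (261*π/2) = 137*π.


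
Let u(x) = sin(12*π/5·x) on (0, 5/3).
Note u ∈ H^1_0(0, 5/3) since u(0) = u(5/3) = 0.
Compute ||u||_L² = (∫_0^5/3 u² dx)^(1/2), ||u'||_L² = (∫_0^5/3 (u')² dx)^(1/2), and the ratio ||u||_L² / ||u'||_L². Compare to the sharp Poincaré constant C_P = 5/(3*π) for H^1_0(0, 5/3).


||u||_L² / ||u'||_L² = 5/(12*π) < C_P = 5/(3*π).

u(x) = sin(12*π/5·x), so u'(x) = 12*π*cos(12*π*x/5)/5.
Writing u(x) = A·sin(kπx/L) with A = 1 and k = 4, use ∫_0^L sin²(kπx/L) dx = L/2 and ∫_0^L cos²(kπx/L) dx = L/2.
u² = 1·sin²(12*π/5·x) and (u')² = 144*π^2/25·cos²(12*π/5·x), and each of sin², cos² integrates to L/2 = 5/6 over (0, 5/3).
∫_0^5/3 u² dx = 5/6, so ||u||_L² = sqrt(30)/6.
∫_0^5/3 (u')² dx = 24*π^2/5, so ||u'||_L² = 2*sqrt(30)*π/5.
Ratio ||u||_L² / ||u'||_L² = 5/(12*π).
Sharp Poincaré constant on H^1_0(0, 5/3) is C_P = L/π = 5/(3*π), achieved by sin(3*π/5·x).
This is the k = 4 harmonic; the ratio L/(kπ) is strictly less than C_P = L/π, consistent with the sharp inequality ||u||_L² ≤ C_P ||u'||_L².


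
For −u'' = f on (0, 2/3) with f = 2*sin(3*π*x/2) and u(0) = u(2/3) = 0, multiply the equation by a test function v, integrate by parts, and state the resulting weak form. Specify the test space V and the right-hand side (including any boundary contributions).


V = H^1_0(0, 2/3) (so v(0) = v(2/3) = 0); weak form: ∫_0^2/3 u'v' dx = ∫_0^2/3 (2*sin(3*π*x/2)) v dx for all v ∈ V.

Multiply both sides by a test function v and integrate from 0 to 2/3:
  ∫_0^2/3 −u''(x) v(x) dx = ∫_0^2/3 f(x) v(x) dx.
Integrate the LHS by parts once:
  ∫_0^2/3 −u'' v dx = −[u'(x) v(x)]_0^2/3 + ∫_0^2/3 u'(x) v'(x) dx.
Thus ∫_0^2/3 u'(x) v'(x) dx = ∫_0^2/3 f(x) v(x) dx + [u'(x) v(x)]_0^2/3.
Choose V so that boundary terms are either known or forced to vanish.
u is Dirichlet: u(0) = u(2/3) = 0. Let V = H^1_0(0, 2/3); then v(0) = v(2/3) = 0, and [u' v]_0^2/3 = 0.
Weak formulation: find u (satisfying any essential BC) such that ∫_0^2/3 u'(x) v'(x) dx = ∫_0^2/3 f v dx for all v ∈ V.
Substituting f(x) = 2*sin(3*π*x/2), the right-hand side is ∫_0^2/3 (2*sin(3*π*x/2)) v dx.


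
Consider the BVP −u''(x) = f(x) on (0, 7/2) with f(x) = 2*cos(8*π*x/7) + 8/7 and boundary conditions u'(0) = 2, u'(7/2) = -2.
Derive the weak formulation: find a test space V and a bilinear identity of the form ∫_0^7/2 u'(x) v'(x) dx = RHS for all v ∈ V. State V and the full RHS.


V = H^1(0, 7/2) (v unrestricted at boundary; u is determined up to an additive constant); weak form: ∫_0^7/2 u'v' dx = ∫_0^7/2 (2*cos(8*π*x/7) + 8/7) v dx − 2·v(7/2) − 2·v(0) for all v ∈ V.

Multiply both sides by a test function v and integrate from 0 to 7/2:
  ∫_0^7/2 −u''(x) v(x) dx = ∫_0^7/2 f(x) v(x) dx.
Integrate the LHS by parts once:
  ∫_0^7/2 −u'' v dx = −[u'(x) v(x)]_0^7/2 + ∫_0^7/2 u'(x) v'(x) dx.
Thus ∫_0^7/2 u'(x) v'(x) dx = ∫_0^7/2 f(x) v(x) dx + [u'(x) v(x)]_0^7/2.
Choose V so that boundary terms are either known or forced to vanish.
u has inhomogeneous Neumann u'(0) = 2, u'(7/2) = -2. [u' v]_0^7/2 = (-2)·v(7/2) − (2)·v(0) = − 2·v(7/2) − 2·v(0). Take V = H^1(0, 7/2); boundary term becomes part of RHS.
Weak formulation: find u (satisfying any essential BC) such that ∫_0^7/2 u'(x) v'(x) dx = ∫_0^7/2 f v dx − 2·v(7/2) − 2·v(0) for all v ∈ V (Neumann data are natural BCs: they enter the RHS as boundary terms).
Substituting f(x) = 2*cos(8*π*x/7) + 8/7, the right-hand side is ∫_0^7/2 (2*cos(8*π*x/7) + 8/7) v dx − 2·v(7/2) − 2·v(0).
Compatibility check (pure Neumann): taking v ≡ 1 ∈ V gives 0 = ∫_0^7/2 f dx + (-2) − (2), i.e. ∫_0^7/2 f dx must equal u'(0) − u'(7/2) = 4. Indeed ∫_0^7/2 (2*cos(8*π*x/7) + 8/7) dx = 4, so the data are compatible. The solution is then unique only up to an additive constant (fix it e.g. by requiring ∫_0^7/2 u dx = 0).


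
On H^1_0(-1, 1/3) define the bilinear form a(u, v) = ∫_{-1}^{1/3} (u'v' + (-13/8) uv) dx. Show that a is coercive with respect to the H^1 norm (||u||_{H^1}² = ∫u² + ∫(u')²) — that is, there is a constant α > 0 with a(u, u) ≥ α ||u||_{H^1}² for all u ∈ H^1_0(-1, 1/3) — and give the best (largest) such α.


α = (-26 + 9*π^2)/(16 + 9*π^2)

Coercivity of a(·,·) on H^1_0(-1, 1/3) means a(u, u) ≥ α ||u||_{H^1}² for every u ∈ H^1_0.
The interval has length L = 4/3, and Poincaré/coercivity depend only on L. Here a(u, u) = ∫(u')² + (-13/8)·∫u².
Here c = -13/8 < 0 with |c| < (π/L)² = 9*π^2/16, so coercivity still holds. The condition a(u,u) ≥ α||u||_{H^1}² reads (1−α)∫(u')² ≥ (α−c)∫u². Any admissible α is ≤ 1 (rapidly oscillating u have ∫u²/∫(u')² → 0), and α = 1 would force 0 ≥ (1−c)∫u², impossible since c < 1; so 1−α > 0. By the sharp Poincaré inequality on H^1_0 of an interval of length L, ∫(u')² ≥ (π/L)²∫u² with equality for the first sine mode sin(π(x−x₀)/L) (x₀ the left endpoint), so the inequality holds for all u iff (1−α)(π/L)² ≥ α − c, i.e. α ≤ ((π/L)² + c)/((π/L)² + 1) = (1 + c(L/π)²)/(1 + (L/π)²). (Direct route, valid since c ≤ 0: Poincaré gives c∫u² ≥ c(L/π)²∫(u')², so a(u,u) ≥ (1 + c(L/π)²)∫(u')², while ||u||_{H^1}² ≤ (1 + (L/π)²)∫(u')²; dividing yields the same α.) With (π/L)² = 9*π^2/16 and c = -13/8, the largest admissible constant is α = ((π/L)² + c)/((π/L)² + 1).
Simplifying, α = (-26 + 9*π^2)/(16 + 9*π^2).
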